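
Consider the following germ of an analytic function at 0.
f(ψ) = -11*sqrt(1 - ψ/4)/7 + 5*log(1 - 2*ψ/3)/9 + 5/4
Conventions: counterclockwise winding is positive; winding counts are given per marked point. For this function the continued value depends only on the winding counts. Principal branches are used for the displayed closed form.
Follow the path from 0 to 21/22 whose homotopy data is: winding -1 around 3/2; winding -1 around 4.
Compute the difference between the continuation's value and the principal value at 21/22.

The rational part is single-valued and drops out of the difference; each branch term changes only by its own monodromy.
(-11/7)*sqrt(1 - ψ/(4)): winding -1 is odd, the square root flips sign, contributing -2*(-11/7)*sqrt(1 - (21/22)/(4)) = -2*(-11/7)*sqrt(67/88) = (1/14)*sqrt(1474).
(5/9)*log(1 - ψ/(3/2)): each positive loop around 3/2 adds 2*pi*i to the log, so winding -1 contributes (5/9)*(-1)*2*pi*i = -(10/9)*pi*i.
Summing the contributions at ψ = 21/22 gives ((1/14)*sqrt(1474)) - ((10/9)*pi)*i.

Continued minus principal equals ((1/14)*sqrt(1474)) - ((10/9)*pi)*i.


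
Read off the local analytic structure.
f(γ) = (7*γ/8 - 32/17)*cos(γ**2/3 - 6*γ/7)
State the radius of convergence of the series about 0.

The factor cos(γ**2/3 - 6*γ/7) is entire and contributes no finite singular point.
The polynomial part has no poles.
No finite singular points: the Taylor series at 0 converges everywhere.

The radius of convergence is infinite.


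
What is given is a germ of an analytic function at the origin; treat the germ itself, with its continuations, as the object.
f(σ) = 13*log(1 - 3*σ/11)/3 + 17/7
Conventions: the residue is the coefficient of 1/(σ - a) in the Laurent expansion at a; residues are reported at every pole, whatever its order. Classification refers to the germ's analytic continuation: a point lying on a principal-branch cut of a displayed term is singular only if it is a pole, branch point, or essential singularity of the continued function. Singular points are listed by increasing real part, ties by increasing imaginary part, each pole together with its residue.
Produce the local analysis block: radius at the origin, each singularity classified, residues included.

Radius of convergence at 0: 11/3.
At 11/3: a logarithmic branch point.

Branch term (13/3)*log(1 - σ/(11/3)): its argument vanishes at σ = 11/3, a logarithmic branch point, modulus 11/3.
The radius of convergence is the smallest modulus among the singular points: 11/3.


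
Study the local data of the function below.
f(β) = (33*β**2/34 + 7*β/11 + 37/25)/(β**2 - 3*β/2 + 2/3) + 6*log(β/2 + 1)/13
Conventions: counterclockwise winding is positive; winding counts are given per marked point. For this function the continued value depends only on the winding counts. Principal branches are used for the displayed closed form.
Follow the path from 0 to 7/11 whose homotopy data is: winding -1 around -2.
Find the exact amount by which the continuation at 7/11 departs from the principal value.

The rational part is single-valued and drops out of the difference; each branch term changes only by its own monodromy.
(6/13)*log(1 - β/(-2)): each positive loop around -2 adds 2*pi*i to the log, so winding -1 contributes (6/13)*(-1)*2*pi*i = -(12/13)*pi*i.
Summing the contributions at β = 7/11 gives -(12/13)*pi*i.

Continued minus principal equals -(12/13)*pi*i.


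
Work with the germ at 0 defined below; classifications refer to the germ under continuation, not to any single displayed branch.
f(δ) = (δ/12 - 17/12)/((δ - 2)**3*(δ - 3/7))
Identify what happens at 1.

Denominator factors: δ - 2 = -1 at δ = 1; δ - 3/7 = 4/7 at δ = 1 — none vanishes.
So the germ continues analytically to 1.

The point is a regular point.


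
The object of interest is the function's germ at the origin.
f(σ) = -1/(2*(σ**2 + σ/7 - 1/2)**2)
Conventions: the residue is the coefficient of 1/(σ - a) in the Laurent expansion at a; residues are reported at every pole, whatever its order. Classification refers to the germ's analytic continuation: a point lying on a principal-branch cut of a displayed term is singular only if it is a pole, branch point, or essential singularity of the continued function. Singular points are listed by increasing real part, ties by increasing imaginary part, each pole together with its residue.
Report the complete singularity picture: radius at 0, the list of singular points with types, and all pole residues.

Denominator factor (σ**2 + σ/7 - 1/2)^2: discriminant 99/49, real irrational roots -1/14 + (3/14)*sqrt(11) and -1/14 - (3/14)*sqrt(11); poles of order 2, moduli -1/14 + (3/14)*sqrt(11) and 1/14 + (3/14)*sqrt(11).
The radius of convergence is the smallest modulus among the singular points: -1/14 + (3/14)*sqrt(11).
The factor σ**2 + σ/7 - 1/2 splits as (σ - a)(σ - a') with a = -1/14 - (3/14)*sqrt(11), a' = -1/14 + (3/14)*sqrt(11). At the order-2 pole a set g(σ) = (σ - a)^2*f(σ) = [-1/2] / (σ - a')^2.
Order-2 pole: residue = g'(a); g'(-1/14 - (3/14)*sqrt(11)) = -(343/3267)*sqrt(11), so the residue is -(343/3267)*sqrt(11).
The factor σ**2 + σ/7 - 1/2 splits as (σ - a)(σ - a') with a = -1/14 + (3/14)*sqrt(11), a' = -1/14 - (3/14)*sqrt(11). At the order-2 pole a set g(σ) = (σ - a)^2*f(σ) = [-1/2] / (σ - a')^2.
Order-2 pole: residue = g'(a); g'(-1/14 + (3/14)*sqrt(11)) = (343/3267)*sqrt(11), so the residue is (343/3267)*sqrt(11).
List the singular points by increasing real part (a conjugate pair: the negative imaginary part first).

Radius of convergence at 0: -1/14 + (3/14)*sqrt(11).
At -1/14 - (3/14)*sqrt(11): a pole of order 2; residue -(343/3267)*sqrt(11).
At -1/14 + (3/14)*sqrt(11): a pole of order 2; residue (343/3267)*sqrt(11).


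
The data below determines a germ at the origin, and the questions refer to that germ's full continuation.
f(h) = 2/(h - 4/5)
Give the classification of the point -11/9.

Denominator factors: h - 4/5 = -91/45 at h = -11/9 — none vanishes.
So the germ continues analytically to -11/9.

The point is a regular point.


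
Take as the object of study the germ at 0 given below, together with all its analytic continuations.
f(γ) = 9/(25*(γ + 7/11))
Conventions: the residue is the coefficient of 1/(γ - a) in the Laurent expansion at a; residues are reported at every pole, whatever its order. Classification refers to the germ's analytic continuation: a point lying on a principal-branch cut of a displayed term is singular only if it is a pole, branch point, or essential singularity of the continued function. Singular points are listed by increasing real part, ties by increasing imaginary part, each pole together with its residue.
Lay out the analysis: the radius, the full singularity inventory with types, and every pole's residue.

Denominator factor (γ + 7/11): pole of order 1 at -7/11, modulus 7/11.
The radius of convergence is the smallest modulus among the singular points: 7/11.
At the order-1 pole -7/11 set g(γ) = (γ - (-7/11))*f(γ) = 9/25.
Simple pole: residue = g(a) at a = -7/11, which is 9/25.

Radius of convergence at 0: 7/11.
At -7/11: a pole of order 1; residue 9/25.


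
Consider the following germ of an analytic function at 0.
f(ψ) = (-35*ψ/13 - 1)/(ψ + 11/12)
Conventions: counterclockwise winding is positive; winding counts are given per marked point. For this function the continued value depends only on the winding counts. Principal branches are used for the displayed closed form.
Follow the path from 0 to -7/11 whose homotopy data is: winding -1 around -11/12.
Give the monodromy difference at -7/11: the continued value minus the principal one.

Continued minus principal equals 0.

The function is rational, hence single-valued: continuing it around any pole returns the same value, so the difference is 0.


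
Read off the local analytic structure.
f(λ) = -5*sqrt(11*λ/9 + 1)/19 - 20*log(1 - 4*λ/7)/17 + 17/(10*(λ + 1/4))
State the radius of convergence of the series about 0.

Denominator factor (λ + 1/4): pole of order 1 at -1/4, modulus 1/4.
Branch term (-20/17)*log(1 - λ/(7/4)): its argument vanishes at λ = 7/4, a logarithmic branch point, modulus 7/4.
Branch term (-5/19)*sqrt(1 - λ/(-9/11)): its argument vanishes at λ = -9/11, a square-root branch point, modulus 9/11.
The radius of convergence is the smallest modulus among the singular points: 1/4.

The radius of convergence is 1/4.


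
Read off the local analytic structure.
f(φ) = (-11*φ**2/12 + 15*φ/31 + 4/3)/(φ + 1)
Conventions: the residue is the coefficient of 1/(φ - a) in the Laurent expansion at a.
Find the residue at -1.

The residue is -25/372.

At the order-1 pole -1 set g(φ) = (φ - (-1))*f(φ) = -11*φ**2/12 + 15*φ/31 + 4/3.
Simple pole: residue = g(a) at a = -1, which is -25/372.


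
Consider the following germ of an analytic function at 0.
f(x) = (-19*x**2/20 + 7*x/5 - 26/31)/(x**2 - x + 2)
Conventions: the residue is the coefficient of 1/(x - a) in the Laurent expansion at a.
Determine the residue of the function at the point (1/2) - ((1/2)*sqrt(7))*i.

The factor x**2 - x + 2 splits as (x - a)(x - a') with a = (1/2) - ((1/2)*sqrt(7))*i, a' = (1/2) + ((1/2)*sqrt(7))*i. At the order-1 pole a set g(x) = (x - a)*f(x) = [-19*x**2/20 + 7*x/5 - 26/31] / (x - a').
Simple pole: residue = g(a) at a = (1/2) - ((1/2)*sqrt(7))*i, which is (9/40) + ((319/1736)*sqrt(7))*i.

The residue is (9/40) + ((319/1736)*sqrt(7))*i.


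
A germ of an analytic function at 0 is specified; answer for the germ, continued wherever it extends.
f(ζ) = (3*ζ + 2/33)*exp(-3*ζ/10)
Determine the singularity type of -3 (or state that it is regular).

There is no denominator, hence no pole anywhere.
The factor exp(-3*ζ/10) is entire.
So the germ continues analytically to -3.

The point is a regular point.


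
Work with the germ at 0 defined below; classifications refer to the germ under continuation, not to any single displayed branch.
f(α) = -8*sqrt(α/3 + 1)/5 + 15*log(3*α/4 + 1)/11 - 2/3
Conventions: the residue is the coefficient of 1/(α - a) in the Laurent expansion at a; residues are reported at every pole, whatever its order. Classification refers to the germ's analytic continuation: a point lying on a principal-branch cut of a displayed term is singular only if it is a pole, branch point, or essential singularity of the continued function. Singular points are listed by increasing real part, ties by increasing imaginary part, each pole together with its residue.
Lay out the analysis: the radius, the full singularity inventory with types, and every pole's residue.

Radius of convergence at 0: 4/3.
At -3: an algebraic (square-root) branch point.
At -4/3: a logarithmic branch point.

Branch term (-8/5)*sqrt(1 - α/(-3)): its argument vanishes at α = -3, a square-root branch point, modulus 3.
Branch term (15/11)*log(1 - α/(-4/3)): its argument vanishes at α = -4/3, a logarithmic branch point, modulus 4/3.
The radius of convergence is the smallest modulus among the singular points: 4/3.
List the singular points by increasing real part (a conjugate pair: the negative imaginary part first).


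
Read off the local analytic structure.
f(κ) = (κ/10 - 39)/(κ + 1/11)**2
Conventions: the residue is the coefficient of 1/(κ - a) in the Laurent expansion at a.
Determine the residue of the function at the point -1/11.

The residue is 1/10.

At the order-2 pole -1/11 set g(κ) = (κ - (-1/11))^2*f(κ) = κ/10 - 39.
Order-2 pole: residue = g'(a); g'(-1/11) = 1/10, so the residue is 1/10.


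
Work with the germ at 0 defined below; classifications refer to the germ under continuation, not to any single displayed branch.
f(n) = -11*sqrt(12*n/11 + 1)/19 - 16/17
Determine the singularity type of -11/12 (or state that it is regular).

The term (-11/19)*sqrt(1 - n/(-11/12)) has argument 1 - -11/12/(-11/12) = 0 at -11/12: a square-root (algebraic, two-sheeted) branch point; the remaining terms are analytic or single-valued there.

The point is an algebraic (square-root) branch point.


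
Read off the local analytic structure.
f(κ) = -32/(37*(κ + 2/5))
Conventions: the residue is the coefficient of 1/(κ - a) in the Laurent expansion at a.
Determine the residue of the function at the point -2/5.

At the order-1 pole -2/5 set g(κ) = (κ - (-2/5))*f(κ) = -32/37.
Simple pole: residue = g(a) at a = -2/5, which is -32/37.

The residue is -32/37.


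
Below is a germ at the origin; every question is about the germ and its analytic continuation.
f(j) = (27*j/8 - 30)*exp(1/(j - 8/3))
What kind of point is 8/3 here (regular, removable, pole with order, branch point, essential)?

The point is an essential singularity.

The exponent 1/(j - (8/3)) has a pole at 8/3, so exp(1/(j - (8/3))) takes every nonzero value near it: an essential singularity (not a pole of any order).


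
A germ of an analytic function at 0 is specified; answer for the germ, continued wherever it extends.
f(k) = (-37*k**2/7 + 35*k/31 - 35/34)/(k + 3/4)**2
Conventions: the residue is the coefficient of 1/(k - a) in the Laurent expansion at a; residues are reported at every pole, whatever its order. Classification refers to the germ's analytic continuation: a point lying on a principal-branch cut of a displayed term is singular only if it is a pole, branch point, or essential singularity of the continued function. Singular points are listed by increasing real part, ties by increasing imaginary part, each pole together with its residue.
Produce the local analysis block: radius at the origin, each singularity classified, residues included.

Denominator factor (k + 3/4)^2: pole of order 2 at -3/4, modulus 3/4.
The radius of convergence is the smallest modulus among the singular points: 3/4.
At the order-2 pole -3/4 set g(k) = (k - (-3/4))^2*f(k) = -37*k**2/7 + 35*k/31 - 35/34.
Order-2 pole: residue = g'(a); g'(-3/4) = 3931/434, so the residue is 3931/434.

Radius of convergence at 0: 3/4.
At -3/4: a pole of order 2; residue 3931/434.


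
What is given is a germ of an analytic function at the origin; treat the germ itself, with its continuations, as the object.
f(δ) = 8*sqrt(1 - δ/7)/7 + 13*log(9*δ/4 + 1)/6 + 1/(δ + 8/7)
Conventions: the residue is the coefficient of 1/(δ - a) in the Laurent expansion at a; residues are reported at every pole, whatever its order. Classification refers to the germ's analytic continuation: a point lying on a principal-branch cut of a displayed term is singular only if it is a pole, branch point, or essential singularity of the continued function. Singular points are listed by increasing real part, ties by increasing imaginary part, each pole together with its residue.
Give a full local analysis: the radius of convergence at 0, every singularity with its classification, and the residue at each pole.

Radius of convergence at 0: 4/9.
At -8/7: a pole of order 1; residue 1.
At -4/9: a logarithmic branch point.
At 7: an algebraic (square-root) branch point.

Denominator factor (δ + 8/7): pole of order 1 at -8/7, modulus 8/7.
Branch term (13/6)*log(1 - δ/(-4/9)): its argument vanishes at δ = -4/9, a logarithmic branch point, modulus 4/9.
Branch term (8/7)*sqrt(1 - δ/(7)): its argument vanishes at δ = 7, a square-root branch point, modulus 7.
The radius of convergence is the smallest modulus among the singular points: 4/9.
The branch terms are analytic at -8/7 and contribute nothing to the residue; only the rational part matters.
At the order-1 pole -8/7 set g(δ) = (δ - (-8/7))*(rational part) = 1.
Simple pole: residue = g(a) at a = -8/7, which is 1.
List the singular points by increasing real part (a conjugate pair: the negative imaginary part first).


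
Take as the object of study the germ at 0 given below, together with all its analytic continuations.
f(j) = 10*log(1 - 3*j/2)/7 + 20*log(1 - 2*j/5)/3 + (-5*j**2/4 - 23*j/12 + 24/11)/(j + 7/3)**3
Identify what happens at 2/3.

The point is a logarithmic branch point.

The term (10/7)*log(1 - j/(2/3)) has argument 1 - 2/3/(2/3) = 0 at 2/3: a logarithmic (infinitely-sheeted) branch point; the remaining terms are analytic or single-valued there.


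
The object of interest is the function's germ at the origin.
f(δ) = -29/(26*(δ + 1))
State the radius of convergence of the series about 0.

Denominator factor (δ + 1): pole of order 1 at -1, modulus 1.
The radius of convergence is the smallest modulus among the singular points: 1.

The radius of convergence is 1.


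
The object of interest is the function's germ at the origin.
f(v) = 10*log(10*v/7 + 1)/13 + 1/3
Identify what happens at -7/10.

The point is a logarithmic branch point.

The term (10/13)*log(1 - v/(-7/10)) has argument 1 - -7/10/(-7/10) = 0 at -7/10: a logarithmic (infinitely-sheeted) branch point; the remaining terms are analytic or single-valued there.


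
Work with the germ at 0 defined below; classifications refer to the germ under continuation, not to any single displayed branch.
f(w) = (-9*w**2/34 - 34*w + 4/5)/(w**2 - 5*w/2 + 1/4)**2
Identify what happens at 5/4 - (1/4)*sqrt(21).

The denominator factor w**2 - 5*w/2 + 1/4 vanishes at 5/4 - (1/4)*sqrt(21) and appears to the power 2; the numerator there equals -57747/1360 + (2357/272)*sqrt(21), nonzero, and no other factor vanishes.
Hence a pole whose order is the multiplicity, 2.

The point is a pole of order 2.


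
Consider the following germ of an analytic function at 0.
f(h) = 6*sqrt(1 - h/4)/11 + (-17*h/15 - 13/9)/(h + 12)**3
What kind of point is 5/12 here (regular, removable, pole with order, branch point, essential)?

The point is a regular point.

Denominator factors: h + 12 = 149/12 at h = 5/12 — none vanishes.
Branch term sqrt(1 - h/(4)): argument at 5/12 is 43/48, nonzero, so 5/12 is not its branch point (a point on a principal cut is still regular for the continued germ).
So the germ continues analytically to 5/12.


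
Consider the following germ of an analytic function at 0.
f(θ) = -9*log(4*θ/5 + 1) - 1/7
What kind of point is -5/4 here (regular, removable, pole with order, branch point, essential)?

The point is a logarithmic branch point.

The term (-9)*log(1 - θ/(-5/4)) has argument 1 - -5/4/(-5/4) = 0 at -5/4: a logarithmic (infinitely-sheeted) branch point; the remaining terms are analytic or single-valued there.


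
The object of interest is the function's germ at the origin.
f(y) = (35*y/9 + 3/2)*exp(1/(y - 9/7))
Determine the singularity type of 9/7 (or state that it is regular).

The point is an essential singularity.

The exponent 1/(y - (9/7)) has a pole at 9/7, so exp(1/(y - (9/7))) takes every nonzero value near it: an essential singularity (not a pole of any order).


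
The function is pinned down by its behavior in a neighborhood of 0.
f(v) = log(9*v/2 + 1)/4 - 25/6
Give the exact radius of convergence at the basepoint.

The radius of convergence is 2/9.

Branch term (1/4)*log(1 - v/(-2/9)): its argument vanishes at v = -2/9, a logarithmic branch point, modulus 2/9.
The radius of convergence is the smallest modulus among the singular points: 2/9.


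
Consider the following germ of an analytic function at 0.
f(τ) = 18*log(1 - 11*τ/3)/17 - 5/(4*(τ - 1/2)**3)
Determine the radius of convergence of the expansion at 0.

The radius of convergence is 3/11.

Denominator factor (τ - 1/2)^3: pole of order 3 at 1/2, modulus 1/2.
Branch term (18/17)*log(1 - τ/(3/11)): its argument vanishes at τ = 3/11, a logarithmic branch point, modulus 3/11.
The radius of convergence is the smallest modulus among the singular points: 3/11.


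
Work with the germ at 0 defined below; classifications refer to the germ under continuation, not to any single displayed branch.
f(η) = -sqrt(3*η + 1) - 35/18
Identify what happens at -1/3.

The point is an algebraic (square-root) branch point.

The term (-1)*sqrt(1 - η/(-1/3)) has argument 1 - -1/3/(-1/3) = 0 at -1/3: a square-root (algebraic, two-sheeted) branch point; the remaining terms are analytic or single-valued there.


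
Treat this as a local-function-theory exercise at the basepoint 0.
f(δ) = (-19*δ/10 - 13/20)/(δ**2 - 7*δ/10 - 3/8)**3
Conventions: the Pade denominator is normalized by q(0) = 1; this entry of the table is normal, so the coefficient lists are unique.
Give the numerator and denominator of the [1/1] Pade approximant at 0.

Taylor coefficients needed (expand at 0): a_0 = 1664/135, a_1 = -7424/225, a_2 = 1564672/10125.
Write the denominator as Q(δ) = 1 + q1*δ. Requiring Q*f - P = O(δ^3) with deg P <= 1 kills the coefficients of δ^2..δ^2 in Q*f:
  δ^2: a_2 + q1*a_1 = 0, i.e. 1564672/10125 + (-7424/225)*q1 = 0.
Solving this linear system: q1 = 6112/1305.
The numerator is Q*f truncated at degree 1: P0 = a_0 = 1664/135; P1 = a_1 + q1*a_0 = 4357376/176175.

The Pade approximant has numerator coefficients [1664/135, 4357376/176175]; denominator coefficients [1, 6112/1305].


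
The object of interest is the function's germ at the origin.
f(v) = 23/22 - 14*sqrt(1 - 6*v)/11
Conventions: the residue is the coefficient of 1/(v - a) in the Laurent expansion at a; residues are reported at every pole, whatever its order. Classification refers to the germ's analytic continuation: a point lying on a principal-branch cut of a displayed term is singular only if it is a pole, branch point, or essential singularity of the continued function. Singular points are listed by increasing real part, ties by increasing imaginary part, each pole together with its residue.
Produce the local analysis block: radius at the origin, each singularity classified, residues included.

Branch term (-14/11)*sqrt(1 - v/(1/6)): its argument vanishes at v = 1/6, a square-root branch point, modulus 1/6.
The radius of convergence is the smallest modulus among the singular points: 1/6.

Radius of convergence at 0: 1/6.
At 1/6: an algebraic (square-root) branch point.


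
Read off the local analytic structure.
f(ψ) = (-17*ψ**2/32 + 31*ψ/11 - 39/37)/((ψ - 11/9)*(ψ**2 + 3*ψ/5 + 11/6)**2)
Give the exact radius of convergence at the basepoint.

Denominator factor (ψ - 11/9): pole of order 1 at 11/9, modulus 11/9.
Denominator factor (ψ**2 + 3*ψ/5 + 11/6)^2: discriminant -523/75, complex-conjugate roots (-3/10) + ((1/30)*sqrt(1569))*i and (-3/10) - ((1/30)*sqrt(1569))*i; poles of order 2, moduli (1/6)*sqrt(66) and (1/6)*sqrt(66).
The radius of convergence is the smallest modulus among the singular points: 11/9.

The radius of convergence is 11/9.


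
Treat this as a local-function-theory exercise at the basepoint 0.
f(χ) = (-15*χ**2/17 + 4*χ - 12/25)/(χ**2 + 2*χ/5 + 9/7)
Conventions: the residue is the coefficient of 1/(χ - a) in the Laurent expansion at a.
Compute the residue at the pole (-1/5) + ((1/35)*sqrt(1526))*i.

The residue is (37/17) + ((643/259420)*sqrt(1526))*i.

The factor χ**2 + 2*χ/5 + 9/7 splits as (χ - a)(χ - a') with a = (-1/5) + ((1/35)*sqrt(1526))*i, a' = (-1/5) - ((1/35)*sqrt(1526))*i. At the order-1 pole a set g(χ) = (χ - a)*f(χ) = [-15*χ**2/17 + 4*χ - 12/25] / (χ - a').
Simple pole: residue = g(a) at a = (-1/5) + ((1/35)*sqrt(1526))*i, which is (37/17) + ((643/259420)*sqrt(1526))*i.


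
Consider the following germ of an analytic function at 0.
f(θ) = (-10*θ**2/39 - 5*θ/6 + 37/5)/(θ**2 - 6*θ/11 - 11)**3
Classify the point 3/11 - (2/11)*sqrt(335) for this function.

The point is a pole of order 3.

The denominator factor θ**2 - 6*θ/11 - 11 vanishes at 3/11 - (2/11)*sqrt(335) and appears to the power 3; the numerator there equals 203581/47190 + (835/4719)*sqrt(335), nonzero, and no other factor vanishes.
Hence a pole whose order is the multiplicity, 3.


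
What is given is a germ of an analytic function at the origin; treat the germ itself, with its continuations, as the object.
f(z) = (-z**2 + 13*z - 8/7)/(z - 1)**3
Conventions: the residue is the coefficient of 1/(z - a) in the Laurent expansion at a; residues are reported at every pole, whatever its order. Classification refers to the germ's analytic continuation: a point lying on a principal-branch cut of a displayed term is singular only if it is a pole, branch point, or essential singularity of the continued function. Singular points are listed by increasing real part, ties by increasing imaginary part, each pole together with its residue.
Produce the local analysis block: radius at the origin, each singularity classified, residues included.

Radius of convergence at 0: 1.
At 1: a pole of order 3; residue -1.

Denominator factor (z - 1)^3: pole of order 3 at 1, modulus 1.
The radius of convergence is the smallest modulus among the singular points: 1.
At the order-3 pole 1 set g(z) = (z - (1))^3*f(z) = -z**2 + 13*z - 8/7.
Order-3 pole: residue = g''(a)/2; g''(1) = -2, so the residue is -1.


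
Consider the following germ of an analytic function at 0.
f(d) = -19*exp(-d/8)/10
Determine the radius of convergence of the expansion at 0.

The radius of convergence is infinite.

The factor exp(-d/8) is entire and contributes no finite singular point.
The polynomial part has no poles.
No finite singular points: the Taylor series at 0 converges everywhere.


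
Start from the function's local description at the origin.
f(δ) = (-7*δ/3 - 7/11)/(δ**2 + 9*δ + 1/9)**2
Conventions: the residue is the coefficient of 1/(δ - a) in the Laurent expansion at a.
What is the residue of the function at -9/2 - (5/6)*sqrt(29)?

The factor δ**2 + 9*δ + 1/9 splits as (δ - a)(δ - a') with a = -9/2 - (5/6)*sqrt(29), a' = -9/2 + (5/6)*sqrt(29). At the order-2 pole a set g(δ) = (δ - a)^2*f(δ) = [-7*δ/3 - 7/11] / (δ - a')^2.
Order-2 pole: residue = g'(a); g'(-9/2 - (5/6)*sqrt(29)) = (5859/1156375)*sqrt(29), so the residue is (5859/1156375)*sqrt(29).

The residue is (5859/1156375)*sqrt(29).


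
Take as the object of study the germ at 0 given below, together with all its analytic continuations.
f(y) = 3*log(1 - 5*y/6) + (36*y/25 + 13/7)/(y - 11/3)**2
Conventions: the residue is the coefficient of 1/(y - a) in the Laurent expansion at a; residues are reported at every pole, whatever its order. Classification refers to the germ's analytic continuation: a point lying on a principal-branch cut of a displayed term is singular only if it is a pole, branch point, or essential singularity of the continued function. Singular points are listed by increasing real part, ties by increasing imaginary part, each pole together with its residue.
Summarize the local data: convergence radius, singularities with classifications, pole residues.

Denominator factor (y - 11/3)^2: pole of order 2 at 11/3, modulus 11/3.
Branch term (3)*log(1 - y/(6/5)): its argument vanishes at y = 6/5, a logarithmic branch point, modulus 6/5.
The radius of convergence is the smallest modulus among the singular points: 6/5.
The branch term is analytic at 11/3 and contributes nothing to the residue; only the rational part matters.
At the order-2 pole 11/3 set g(y) = (y - (11/3))^2*(rational part) = 36*y/25 + 13/7.
Order-2 pole: residue = g'(a); g'(11/3) = 36/25, so the residue is 36/25.
List the singular points by increasing real part (a conjugate pair: the negative imaginary part first).

Radius of convergence at 0: 6/5.
At 6/5: a logarithmic branch point.
At 11/3: a pole of order 2; residue 36/25.


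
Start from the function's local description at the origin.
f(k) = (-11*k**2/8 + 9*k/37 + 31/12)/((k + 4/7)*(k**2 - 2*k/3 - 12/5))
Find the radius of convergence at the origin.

The radius of convergence is 4/7.

Denominator factor (k**2 - 2*k/3 - 12/5): discriminant 452/45, real irrational roots 1/3 + (1/15)*sqrt(565) and 1/3 - (1/15)*sqrt(565); poles of order 1, moduli 1/3 + (1/15)*sqrt(565) and -1/3 + (1/15)*sqrt(565).
Denominator factor (k + 4/7): pole of order 1 at -4/7, modulus 4/7.
The radius of convergence is the smallest modulus among the singular points: 4/7.


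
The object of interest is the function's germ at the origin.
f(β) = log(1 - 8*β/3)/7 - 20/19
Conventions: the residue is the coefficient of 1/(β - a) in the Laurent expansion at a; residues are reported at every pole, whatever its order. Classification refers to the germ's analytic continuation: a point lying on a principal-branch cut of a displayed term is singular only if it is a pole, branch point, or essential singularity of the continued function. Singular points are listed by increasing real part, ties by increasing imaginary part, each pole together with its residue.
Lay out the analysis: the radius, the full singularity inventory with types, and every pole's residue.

Radius of convergence at 0: 3/8.
At 3/8: a logarithmic branch point.

Branch term (1/7)*log(1 - β/(3/8)): its argument vanishes at β = 3/8, a logarithmic branch point, modulus 3/8.
The radius of convergence is the smallest modulus among the singular points: 3/8.


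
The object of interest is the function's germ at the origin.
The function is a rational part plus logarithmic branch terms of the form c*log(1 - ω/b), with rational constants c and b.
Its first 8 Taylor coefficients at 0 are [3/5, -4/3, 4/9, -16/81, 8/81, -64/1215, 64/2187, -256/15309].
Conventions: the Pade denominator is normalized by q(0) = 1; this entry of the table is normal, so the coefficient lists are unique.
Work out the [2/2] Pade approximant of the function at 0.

The Pade approximant has numerator coefficients [3/5, -14/15, -2/5]; denominator coefficients [1, 2/3, 2/27].

Taylor coefficients needed (read off): a_0 = 3/5, a_1 = -4/3, a_2 = 4/9, a_3 = -16/81, a_4 = 8/81.
Write the denominator as Q(ω) = 1 + q1*ω + q2*ω^2. Requiring Q*f - P = O(ω^5) with deg P <= 2 kills the coefficients of ω^3..ω^4 in Q*f:
  ω^3: a_3 + q1*a_2 + q2*a_1 = 0, i.e. -16/81 + (4/9)*q1 + (-4/3)*q2 = 0.
  ω^4: a_4 + q1*a_3 + q2*a_2 = 0, i.e. 8/81 + (-16/81)*q1 + (4/9)*q2 = 0.
Solving this linear system: q1 = 2/3, q2 = 2/27.
The numerator is Q*f truncated at degree 2: P0 = a_0 = 3/5; P1 = a_1 + q1*a_0 = -14/15; P2 = a_2 + q1*a_1 + q2*a_0 = -2/5.


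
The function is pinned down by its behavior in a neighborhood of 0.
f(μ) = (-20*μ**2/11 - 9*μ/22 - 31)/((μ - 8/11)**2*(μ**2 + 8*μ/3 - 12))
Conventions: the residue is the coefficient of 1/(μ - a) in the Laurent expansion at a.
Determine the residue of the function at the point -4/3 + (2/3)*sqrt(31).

The factor μ**2 + 8*μ/3 - 12 splits as (μ - a)(μ - a') with a = -4/3 + (2/3)*sqrt(31), a' = -4/3 - (2/3)*sqrt(31). At the order-1 pole a set g(μ) = (μ - a)*f(μ) = [(-20*μ**2/11 - 9*μ/22 - 31)/(μ - 8/11)**2] / (μ - a').
Simple pole: residue = g(a) at a = -4/3 + (2/3)*sqrt(31), which is -10676853/11971600 - (79713777/371119600)*sqrt(31).

The residue is -10676853/11971600 - (79713777/371119600)*sqrt(31).


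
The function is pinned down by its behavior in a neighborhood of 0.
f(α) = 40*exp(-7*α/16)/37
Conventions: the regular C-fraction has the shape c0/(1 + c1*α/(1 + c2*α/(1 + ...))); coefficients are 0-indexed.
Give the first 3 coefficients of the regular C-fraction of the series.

Taylor coefficients (expand at 0): a_0 = 40/37, a_1 = -35/74, a_2 = 245/2368.
c0 = a_0 = 40/37. Peel one level at a time: if S = 1 + c*α/S' with S'(0) = 1, then c is the α-coefficient of S and S' = c*α/(S - 1).
S_1 = c0/f = 1 + (7/16)*α + (49/512)*α^2 + ...; c1 = 7/16.
S_2 = c1*α/(S_1 - 1) = 1 + (-7/32)*α + ...; c2 = -7/32.

The regular C-fraction coefficients are [40/37, 7/16, -7/32].


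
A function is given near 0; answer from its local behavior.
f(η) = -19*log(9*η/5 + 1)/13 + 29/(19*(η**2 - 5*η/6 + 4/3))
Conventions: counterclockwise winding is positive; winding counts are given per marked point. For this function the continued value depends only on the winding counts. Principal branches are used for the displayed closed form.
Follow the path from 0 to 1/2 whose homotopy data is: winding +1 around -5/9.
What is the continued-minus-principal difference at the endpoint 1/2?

Continued minus principal equals -(38/13)*pi*i.

The rational part is single-valued and drops out of the difference; each branch term changes only by its own monodromy.
(-19/13)*log(1 - η/(-5/9)): each positive loop around -5/9 adds 2*pi*i to the log, so winding +1 contributes (-19/13)*(1)*2*pi*i = -(38/13)*pi*i.
Summing the contributions at η = 1/2 gives -(38/13)*pi*i.


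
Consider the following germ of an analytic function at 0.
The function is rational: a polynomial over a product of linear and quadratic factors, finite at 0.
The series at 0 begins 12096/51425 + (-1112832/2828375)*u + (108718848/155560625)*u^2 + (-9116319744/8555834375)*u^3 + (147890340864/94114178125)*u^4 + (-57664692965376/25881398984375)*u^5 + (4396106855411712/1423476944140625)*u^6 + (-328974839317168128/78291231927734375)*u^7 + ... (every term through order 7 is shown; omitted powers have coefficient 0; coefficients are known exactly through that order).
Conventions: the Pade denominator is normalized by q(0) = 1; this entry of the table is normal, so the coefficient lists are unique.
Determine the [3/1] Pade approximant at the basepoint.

The Pade approximant has numerator coefficients [12096/51425, -96923547/2081684000, 147629979/1244485000, -3223375533/92604325000]; denominator coefficients [1, 764149/518144].

Taylor coefficients needed (read off): a_0 = 12096/51425, a_1 = -1112832/2828375, a_2 = 108718848/155560625, a_3 = -9116319744/8555834375, a_4 = 147890340864/94114178125.
Write the denominator as Q(u) = 1 + q1*u. Requiring Q*f - P = O(u^5) with deg P <= 3 kills the coefficients of u^4..u^4 in Q*f:
  u^4: a_4 + q1*a_3 = 0, i.e. 147890340864/94114178125 + (-9116319744/8555834375)*q1 = 0.
Solving this linear system: q1 = 764149/518144.
The numerator is Q*f truncated at degree 3: P0 = a_0 = 12096/51425; P1 = a_1 + q1*a_0 = -96923547/2081684000; P2 = a_2 + q1*a_1 = 147629979/1244485000; P3 = a_3 + q1*a_2 = -3223375533/92604325000.


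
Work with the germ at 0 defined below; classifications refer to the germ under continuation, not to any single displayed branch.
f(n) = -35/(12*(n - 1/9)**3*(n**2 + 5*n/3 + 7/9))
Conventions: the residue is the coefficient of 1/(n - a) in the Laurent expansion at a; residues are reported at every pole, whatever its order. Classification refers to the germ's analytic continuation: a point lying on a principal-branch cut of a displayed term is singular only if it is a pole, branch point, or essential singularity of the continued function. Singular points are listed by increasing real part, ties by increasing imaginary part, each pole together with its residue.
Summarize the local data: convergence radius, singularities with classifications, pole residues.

Radius of convergence at 0: 1/9.
At (-5/6) - ((1/6)*sqrt(3))*i: a pole of order 1; residue (8037225/1972156) + ((1879605/986078)*sqrt(3))*i.
At (-5/6) + ((1/6)*sqrt(3))*i: a pole of order 1; residue (8037225/1972156) - ((1879605/986078)*sqrt(3))*i.
At 1/9: a pole of order 3; residue -8037225/986078.

Denominator factor (n - 1/9)^3: pole of order 3 at 1/9, modulus 1/9.
Denominator factor (n**2 + 5*n/3 + 7/9): discriminant -1/3, complex-conjugate roots (-5/6) + ((1/6)*sqrt(3))*i and (-5/6) - ((1/6)*sqrt(3))*i; poles of order 1, moduli (1/3)*sqrt(7) and (1/3)*sqrt(7).
The radius of convergence is the smallest modulus among the singular points: 1/9.
The factor n**2 + 5*n/3 + 7/9 splits as (n - a)(n - a') with a = (-5/6) - ((1/6)*sqrt(3))*i, a' = (-5/6) + ((1/6)*sqrt(3))*i. At the order-1 pole a set g(n) = (n - a)*f(n) = [-35/(12*(n - 1/9)**3)] / (n - a').
Simple pole: residue = g(a) at a = (-5/6) - ((1/6)*sqrt(3))*i, which is (8037225/1972156) + ((1879605/986078)*sqrt(3))*i.
The factor n**2 + 5*n/3 + 7/9 splits as (n - a)(n - a') with a = (-5/6) + ((1/6)*sqrt(3))*i, a' = (-5/6) - ((1/6)*sqrt(3))*i. At the order-1 pole a set g(n) = (n - a)*f(n) = [-35/(12*(n - 1/9)**3)] / (n - a').
Simple pole: residue = g(a) at a = (-5/6) + ((1/6)*sqrt(3))*i, which is (8037225/1972156) - ((1879605/986078)*sqrt(3))*i.
At the order-3 pole 1/9 set g(n) = (n - (1/9))^3*f(n) = -35/(12*(n**2 + 5*n/3 + 7/9)).
Order-3 pole: residue = g''(a)/2; g''(1/9) = -8037225/493039, so the residue is -8037225/986078.
List the singular points by increasing real part (a conjugate pair: the negative imaginary part first).


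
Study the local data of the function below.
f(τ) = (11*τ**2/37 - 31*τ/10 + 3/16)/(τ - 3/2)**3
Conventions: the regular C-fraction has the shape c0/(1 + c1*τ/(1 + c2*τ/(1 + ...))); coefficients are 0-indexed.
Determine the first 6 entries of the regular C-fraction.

Taylor coefficients (expand at 0): a_0 = -1/18, a_1 = 109/135, a_2 = 7996/4995, a_3 = 94792/44955, a_4 = 62632/26973, a_5 = 62224/26973.
c0 = a_0 = -1/18. Peel one level at a time: if S = 1 + c*τ/S' with S'(0) = 1, then c is the τ-coefficient of S and S' = c*τ/(S - 1).
S_1 = c0/f = 1 + (218/15)*τ + (1998268/8325)*τ^2 + ...; c1 = 218/15.
S_2 = c1*τ/(S_1 - 1) = 1 + (-999134/60495)*τ + (193128008/146385801)*τ^2 + ...; c2 = -999134/60495.
S_3 = c2*τ/(S_2 - 1) = 1 + (25411580/318119007)*τ + (-2905241740/230210175717)*τ^2 + ...; c3 = 25411580/318119007.
S_4 = c3*τ/(S_3 - 1) = 1 + (15833567483/100222000941)*τ + (585841996871/14529338957169)*τ^2 + ...; c4 = 15833567483/100222000941.
S_5 = c4*τ/(S_4 - 1) = 1 + (-972841/3811737)*τ + ...; c5 = -972841/3811737.

The regular C-fraction coefficients are [-1/18, 218/15, -999134/60495, 25411580/318119007, 15833567483/100222000941, -972841/3811737].


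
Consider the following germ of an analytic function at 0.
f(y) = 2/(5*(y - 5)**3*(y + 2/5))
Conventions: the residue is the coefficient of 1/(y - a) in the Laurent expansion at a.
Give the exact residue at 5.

At the order-3 pole 5 set g(y) = (y - (5))^3*f(y) = 2/(5*(y + 2/5)).
Order-3 pole: residue = g''(a)/2; g''(5) = 100/19683, so the residue is 50/19683.

The residue is 50/19683.


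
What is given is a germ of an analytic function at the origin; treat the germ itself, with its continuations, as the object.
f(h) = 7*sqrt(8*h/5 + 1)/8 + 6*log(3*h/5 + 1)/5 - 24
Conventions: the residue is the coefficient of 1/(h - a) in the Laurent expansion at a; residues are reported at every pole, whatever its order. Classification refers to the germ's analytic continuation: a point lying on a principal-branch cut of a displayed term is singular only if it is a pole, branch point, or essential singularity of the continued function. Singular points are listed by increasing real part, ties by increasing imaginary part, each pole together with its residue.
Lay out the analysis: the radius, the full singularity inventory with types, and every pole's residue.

Radius of convergence at 0: 5/8.
At -5/3: a logarithmic branch point.
At -5/8: an algebraic (square-root) branch point.

Branch term (6/5)*log(1 - h/(-5/3)): its argument vanishes at h = -5/3, a logarithmic branch point, modulus 5/3.
Branch term (7/8)*sqrt(1 - h/(-5/8)): its argument vanishes at h = -5/8, a square-root branch point, modulus 5/8.
The radius of convergence is the smallest modulus among the singular points: 5/8.
List the singular points by increasing real part (a conjugate pair: the negative imaginary part first).


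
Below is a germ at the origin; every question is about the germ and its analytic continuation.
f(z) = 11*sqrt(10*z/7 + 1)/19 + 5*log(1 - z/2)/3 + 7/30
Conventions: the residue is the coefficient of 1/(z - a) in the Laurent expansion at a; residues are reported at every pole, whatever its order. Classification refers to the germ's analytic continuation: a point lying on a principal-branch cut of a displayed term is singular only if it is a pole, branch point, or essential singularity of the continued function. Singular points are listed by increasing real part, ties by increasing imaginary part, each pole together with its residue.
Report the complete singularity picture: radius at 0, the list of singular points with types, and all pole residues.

Branch term (11/19)*sqrt(1 - z/(-7/10)): its argument vanishes at z = -7/10, a square-root branch point, modulus 7/10.
Branch term (5/3)*log(1 - z/(2)): its argument vanishes at z = 2, a logarithmic branch point, modulus 2.
The radius of convergence is the smallest modulus among the singular points: 7/10.
List the singular points by increasing real part (a conjugate pair: the negative imaginary part first).

Radius of convergence at 0: 7/10.
At -7/10: an algebraic (square-root) branch point.
At 2: a logarithmic branch point.
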